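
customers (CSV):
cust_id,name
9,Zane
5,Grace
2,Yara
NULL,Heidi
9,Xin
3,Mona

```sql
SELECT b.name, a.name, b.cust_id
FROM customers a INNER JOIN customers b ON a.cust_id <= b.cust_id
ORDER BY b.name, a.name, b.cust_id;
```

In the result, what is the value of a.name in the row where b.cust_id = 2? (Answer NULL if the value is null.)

Yara

INNER JOIN keeps only pairs where the ON condition holds.
Matching on a.cust_id <= b.cust_id. A NULL in a compared column never satisfies the condition.
- cust_id=9: 2 matching b row(s), so 2 row(s) emitted.
- cust_id=5: 3 matching b row(s), so 3 row(s) emitted.
- cust_id=2: 5 matching b row(s), so 5 row(s) emitted.
- cust_id=NULL: no matching b row, dropped.
- cust_id=9: 2 matching b row(s), so 2 row(s) emitted.
- cust_id=3: 4 matching b row(s), so 4 row(s) emitted.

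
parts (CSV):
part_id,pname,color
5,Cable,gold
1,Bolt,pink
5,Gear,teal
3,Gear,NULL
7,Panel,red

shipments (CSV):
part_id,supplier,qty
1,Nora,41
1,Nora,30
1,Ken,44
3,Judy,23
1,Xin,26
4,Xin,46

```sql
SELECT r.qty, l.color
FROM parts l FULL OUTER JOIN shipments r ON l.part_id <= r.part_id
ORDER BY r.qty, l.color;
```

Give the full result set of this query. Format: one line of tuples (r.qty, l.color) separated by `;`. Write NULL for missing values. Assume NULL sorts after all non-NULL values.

(23, pink); (23, NULL); (26, pink); (30, pink); (41, pink); (44, pink); (46, pink); (46, NULL); (NULL, gold); (NULL, red); (NULL, teal)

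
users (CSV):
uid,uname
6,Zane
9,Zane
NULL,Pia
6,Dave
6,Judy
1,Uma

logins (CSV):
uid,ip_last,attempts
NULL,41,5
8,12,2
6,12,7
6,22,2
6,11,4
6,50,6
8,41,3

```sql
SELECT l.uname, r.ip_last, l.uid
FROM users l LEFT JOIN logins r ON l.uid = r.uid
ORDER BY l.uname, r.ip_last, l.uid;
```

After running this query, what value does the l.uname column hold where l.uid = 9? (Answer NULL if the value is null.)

Zane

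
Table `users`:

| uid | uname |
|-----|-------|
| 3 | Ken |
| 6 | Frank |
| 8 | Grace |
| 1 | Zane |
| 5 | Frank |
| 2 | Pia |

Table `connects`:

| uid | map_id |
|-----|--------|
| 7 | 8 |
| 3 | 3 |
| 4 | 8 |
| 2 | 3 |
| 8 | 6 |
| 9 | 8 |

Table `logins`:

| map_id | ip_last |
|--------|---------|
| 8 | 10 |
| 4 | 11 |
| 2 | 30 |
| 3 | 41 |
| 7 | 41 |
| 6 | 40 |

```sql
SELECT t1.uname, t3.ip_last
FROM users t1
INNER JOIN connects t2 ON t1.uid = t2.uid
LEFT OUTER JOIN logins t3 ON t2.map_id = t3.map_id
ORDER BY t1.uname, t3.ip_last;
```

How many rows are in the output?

3

Joins associate left-to-right: users INNER JOIN connects on uid gives 3 intermediate row(s).
Then LEFT JOIN `logins t3` on map_id: each of those 3 rows is kept; rows whose t2.map_id has no match in t3 get NULL for t3's columns.
Result: 3 row(s).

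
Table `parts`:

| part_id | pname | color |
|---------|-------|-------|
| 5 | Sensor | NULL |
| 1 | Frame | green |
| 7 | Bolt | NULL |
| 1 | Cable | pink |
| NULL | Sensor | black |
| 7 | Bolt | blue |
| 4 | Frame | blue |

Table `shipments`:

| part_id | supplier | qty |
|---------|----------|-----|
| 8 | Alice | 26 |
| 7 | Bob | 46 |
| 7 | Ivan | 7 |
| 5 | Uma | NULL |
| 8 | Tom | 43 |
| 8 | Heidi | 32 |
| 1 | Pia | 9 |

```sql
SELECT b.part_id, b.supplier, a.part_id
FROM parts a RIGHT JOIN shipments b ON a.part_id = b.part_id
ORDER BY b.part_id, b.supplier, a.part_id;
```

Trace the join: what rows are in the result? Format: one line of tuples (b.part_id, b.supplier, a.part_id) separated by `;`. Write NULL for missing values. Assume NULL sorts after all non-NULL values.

RIGHT JOIN keeps every row from `shipments`; unmatched rows get NULL for `parts`'s columns.
Matching on a.part_id = b.part_id. A NULL in a compared column never satisfies the condition.
- a[0] part_id=5 → 1 match(es) in b → 1 row(s).
- a[1] part_id=1 → 1 match(es) in b → 1 row(s).
- a[2] part_id=7 → 2 match(es) in b → 2 row(s).
- a[3] part_id=1 → 1 match(es) in b → 1 row(s).
- a[4] part_id=NULL → no match.
- a[5] part_id=7 → 2 match(es) in b → 2 row(s).
- a[6] part_id=4 → no match.
- plus 3 unmatched b row(s), each kept with NULL a columns.
After projecting and ordering:
b.part_id | b.supplier | a.part_id
1 | Pia | 1
1 | Pia | 1
5 | Uma | 5
7 | Bob | 7
7 | Bob | 7
7 | Ivan | 7
7 | Ivan | 7
8 | Alice | NULL
8 | Heidi | NULL
8 | Tom | NULL

(1, Pia, 1); (1, Pia, 1); (5, Uma, 5); (7, Bob, 7); (7, Bob, 7); (7, Ivan, 7); (7, Ivan, 7); (8, Alice, NULL); (8, Heidi, NULL); (8, Tom, NULL)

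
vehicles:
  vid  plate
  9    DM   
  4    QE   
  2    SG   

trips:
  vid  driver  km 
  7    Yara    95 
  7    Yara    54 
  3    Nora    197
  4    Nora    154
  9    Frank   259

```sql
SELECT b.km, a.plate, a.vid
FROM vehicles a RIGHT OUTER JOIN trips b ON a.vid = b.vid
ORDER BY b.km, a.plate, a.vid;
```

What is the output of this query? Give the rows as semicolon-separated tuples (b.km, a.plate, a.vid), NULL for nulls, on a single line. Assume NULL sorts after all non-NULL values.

(54, NULL, NULL); (95, NULL, NULL); (154, QE, 4); (197, NULL, NULL); (259, DM, 9)

RIGHT JOIN keeps every row from `trips`; unmatched rows get NULL for `vehicles`'s columns.
Matching on a.vid = b.vid.
- a[0] vid=9 → 1 match(es) in b → 1 row(s).
- a[1] vid=4 → 1 match(es) in b → 1 row(s).
- a[2] vid=2 → no match.
- 3 b row(s) had no a match → kept, a columns NULL.
After projecting and ordering:
b.km | a.plate | a.vid
54 | NULL | NULL
95 | NULL | NULL
154 | QE | 4
197 | NULL | NULL
259 | DM | 9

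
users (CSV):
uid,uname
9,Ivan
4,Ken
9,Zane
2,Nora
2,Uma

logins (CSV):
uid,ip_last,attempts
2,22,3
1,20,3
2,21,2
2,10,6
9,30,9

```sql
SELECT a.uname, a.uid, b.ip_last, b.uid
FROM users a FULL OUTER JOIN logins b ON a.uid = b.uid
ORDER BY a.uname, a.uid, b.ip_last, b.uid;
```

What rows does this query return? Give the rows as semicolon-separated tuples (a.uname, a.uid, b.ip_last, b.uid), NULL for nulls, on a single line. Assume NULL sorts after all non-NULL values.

FULL OUTER JOIN keeps every row from both sides; unmatched rows get NULL for the other side's columns.
Matching on a.uid = b.uid.
- uid=9: 1 matching b row(s), so 1 row(s) emitted.
- uid=4: no b row matches, row kept with b columns NULL.
- uid=9: 1 matching b row(s), so 1 row(s) emitted.
- uid=2: 3 matching b row(s), so 3 row(s) emitted.
- uid=2: 3 matching b row(s), so 3 row(s) emitted.
- 1 b row(s) had no a match → kept, a columns NULL.
After projecting and ordering:
a.uname | a.uid | b.ip_last | b.uid
Ivan | 9 | 30 | 9
Ken | 4 | NULL | NULL
Nora | 2 | 10 | 2
Nora | 2 | 21 | 2
Nora | 2 | 22 | 2
Uma | 2 | 10 | 2
Uma | 2 | 21 | 2
Uma | 2 | 22 | 2
Zane | 9 | 30 | 9
NULL | NULL | 20 | 1

(Ivan, 9, 30, 9); (Ken, 4, NULL, NULL); (Nora, 2, 10, 2); (Nora, 2, 21, 2); (Nora, 2, 22, 2); (Uma, 2, 10, 2); (Uma, 2, 21, 2); (Uma, 2, 22, 2); (Zane, 9, 30, 9); (NULL, NULL, 20, 1)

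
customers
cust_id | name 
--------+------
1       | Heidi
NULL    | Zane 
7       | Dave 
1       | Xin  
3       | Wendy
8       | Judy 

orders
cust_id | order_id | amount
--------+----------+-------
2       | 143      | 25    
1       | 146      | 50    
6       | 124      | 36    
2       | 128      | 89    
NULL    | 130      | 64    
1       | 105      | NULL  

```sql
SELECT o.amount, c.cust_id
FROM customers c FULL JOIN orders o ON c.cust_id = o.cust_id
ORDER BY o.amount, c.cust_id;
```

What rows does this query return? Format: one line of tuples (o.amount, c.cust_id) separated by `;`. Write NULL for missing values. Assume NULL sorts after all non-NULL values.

(25, NULL); (36, NULL); (50, 1); (50, 1); (64, NULL); (89, NULL); (NULL, 1); (NULL, 1); (NULL, 3); (NULL, 7); (NULL, 8); (NULL, NULL)

FULL OUTER JOIN keeps every row from both sides; unmatched rows get NULL for the other side's columns.
Matching on c.cust_id = o.cust_id. A NULL in a compared column never satisfies the condition.
- c[0] cust_id=1 → 2 match(es) in o → 2 row(s).
- c[1] cust_id=NULL → no match; kept with NULLs on the o side.
- c[2] cust_id=7 → no match; kept with NULLs on the o side.
- c[3] cust_id=1 → 2 match(es) in o → 2 row(s).
- c[4] cust_id=3 → no match; kept with NULLs on the o side.
- c[5] cust_id=8 → no match; kept with NULLs on the o side.
- plus 4 unmatched o row(s), each kept with NULL c columns.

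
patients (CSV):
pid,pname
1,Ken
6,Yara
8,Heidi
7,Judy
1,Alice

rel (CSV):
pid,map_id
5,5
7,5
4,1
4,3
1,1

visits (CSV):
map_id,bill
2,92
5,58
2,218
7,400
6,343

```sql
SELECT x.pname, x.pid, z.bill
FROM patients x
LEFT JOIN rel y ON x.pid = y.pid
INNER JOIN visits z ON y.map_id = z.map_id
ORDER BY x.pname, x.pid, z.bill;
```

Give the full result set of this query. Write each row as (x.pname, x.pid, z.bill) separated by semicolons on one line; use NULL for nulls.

(Judy, 7, 58)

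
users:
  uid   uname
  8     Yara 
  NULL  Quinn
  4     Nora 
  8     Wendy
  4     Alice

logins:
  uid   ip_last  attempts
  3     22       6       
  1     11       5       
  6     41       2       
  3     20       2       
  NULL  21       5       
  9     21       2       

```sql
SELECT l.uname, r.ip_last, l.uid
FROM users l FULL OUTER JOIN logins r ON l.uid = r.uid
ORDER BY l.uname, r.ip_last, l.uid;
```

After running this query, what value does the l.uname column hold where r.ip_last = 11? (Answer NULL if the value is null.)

FULL OUTER JOIN keeps every row from both sides; unmatched rows get NULL for the other side's columns.
Matching on l.uid = r.uid. A NULL in a compared column never satisfies the condition.
- uid=8: no r row matches, row kept with r columns NULL.
- uid=NULL: no r row matches, row kept with r columns NULL.
- uid=4: no r row matches, row kept with r columns NULL.
- uid=8: no r row matches, row kept with r columns NULL.
- uid=4: no r row matches, row kept with r columns NULL.
- 6 row(s) from r found no l partner → padded with NULL.

NULL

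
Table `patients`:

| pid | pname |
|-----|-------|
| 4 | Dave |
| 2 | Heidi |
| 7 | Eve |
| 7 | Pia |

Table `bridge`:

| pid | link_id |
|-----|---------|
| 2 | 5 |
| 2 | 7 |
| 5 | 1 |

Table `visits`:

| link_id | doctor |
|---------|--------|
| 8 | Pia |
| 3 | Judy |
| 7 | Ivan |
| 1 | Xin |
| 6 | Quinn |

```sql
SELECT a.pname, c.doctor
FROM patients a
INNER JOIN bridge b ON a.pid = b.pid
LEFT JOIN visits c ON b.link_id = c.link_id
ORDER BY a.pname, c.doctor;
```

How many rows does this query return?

2

Step 1 — a INNER JOIN b on pid → 2 row(s).
Then LEFT JOIN `visits c` on link_id: each of those 2 rows is kept; rows whose b.link_id has no match in c get NULL for c's columns.
Result: 2 row(s).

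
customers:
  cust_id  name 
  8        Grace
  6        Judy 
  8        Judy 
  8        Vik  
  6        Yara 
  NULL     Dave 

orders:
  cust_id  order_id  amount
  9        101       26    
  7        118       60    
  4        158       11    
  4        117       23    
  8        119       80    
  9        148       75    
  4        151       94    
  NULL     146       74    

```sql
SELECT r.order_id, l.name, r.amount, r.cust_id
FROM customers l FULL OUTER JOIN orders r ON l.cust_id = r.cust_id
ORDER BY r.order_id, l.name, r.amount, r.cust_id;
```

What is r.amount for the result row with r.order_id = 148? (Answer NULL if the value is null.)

75

FULL OUTER JOIN keeps every row from both sides; unmatched rows get NULL for the other side's columns.
Matching on l.cust_id = r.cust_id. A NULL in a compared column never satisfies the condition.
- cust_id=8: 1 matching r row(s), so 1 row(s) emitted.
- cust_id=6: no r row matches, row kept with r columns NULL.
- cust_id=8: 1 matching r row(s), so 1 row(s) emitted.
- cust_id=8: 1 matching r row(s), so 1 row(s) emitted.
- cust_id=6: no r row matches, row kept with r columns NULL.
- cust_id=NULL: no r row matches, row kept with r columns NULL.
- 7 row(s) from r found no l partner → padded with NULL.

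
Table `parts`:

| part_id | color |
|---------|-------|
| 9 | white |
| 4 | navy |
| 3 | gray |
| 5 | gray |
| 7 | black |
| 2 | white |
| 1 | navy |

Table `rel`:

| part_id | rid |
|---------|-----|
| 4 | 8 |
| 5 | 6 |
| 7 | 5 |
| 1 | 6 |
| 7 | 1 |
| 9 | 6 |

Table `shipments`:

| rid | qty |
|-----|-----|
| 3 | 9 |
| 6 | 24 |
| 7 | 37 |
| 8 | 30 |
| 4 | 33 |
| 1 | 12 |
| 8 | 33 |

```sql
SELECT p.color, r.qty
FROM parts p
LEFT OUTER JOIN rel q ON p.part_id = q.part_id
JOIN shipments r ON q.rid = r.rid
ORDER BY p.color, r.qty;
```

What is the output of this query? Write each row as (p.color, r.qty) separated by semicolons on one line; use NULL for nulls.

(black, 12); (gray, 24); (navy, 24); (navy, 30); (navy, 33); (white, 24)

Evaluate left to right. First `parts p LEFT JOIN rel q` on part_id: 8 row(s).
Then INNER JOIN `shipments r` on rid: keep only rows whose q.rid appears in r.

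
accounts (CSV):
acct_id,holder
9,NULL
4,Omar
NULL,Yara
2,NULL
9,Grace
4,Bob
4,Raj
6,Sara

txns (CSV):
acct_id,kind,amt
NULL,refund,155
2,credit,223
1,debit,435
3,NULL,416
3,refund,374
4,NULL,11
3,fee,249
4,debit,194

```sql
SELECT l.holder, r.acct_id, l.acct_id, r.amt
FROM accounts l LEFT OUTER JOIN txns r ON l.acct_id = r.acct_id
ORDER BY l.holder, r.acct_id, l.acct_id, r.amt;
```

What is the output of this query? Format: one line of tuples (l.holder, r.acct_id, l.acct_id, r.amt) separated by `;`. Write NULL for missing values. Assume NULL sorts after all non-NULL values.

(Bob, 4, 4, 11); (Bob, 4, 4, 194); (Grace, NULL, 9, NULL); (Omar, 4, 4, 11); (Omar, 4, 4, 194); (Raj, 4, 4, 11); (Raj, 4, 4, 194); (Sara, NULL, 6, NULL); (Yara, NULL, NULL, NULL); (NULL, 2, 2, 223); (NULL, NULL, 9, NULL)

LEFT JOIN keeps every row from `accounts`; unmatched rows get NULL for `txns`'s columns.
Matching on l.acct_id = r.acct_id. A NULL in a compared column never satisfies the condition.
- l (acct_id=9) has no partner → padded with NULL.
- l (acct_id=4) pairs with 2 row(s) of r.
- l (acct_id=NULL) has no partner → padded with NULL.
- l (acct_id=2) pairs with 1 row(s) of r.
- l (acct_id=9) has no partner → padded with NULL.
- l (acct_id=4) pairs with 2 row(s) of r.
- l (acct_id=4) pairs with 2 row(s) of r.
- l (acct_id=6) has no partner → padded with NULL.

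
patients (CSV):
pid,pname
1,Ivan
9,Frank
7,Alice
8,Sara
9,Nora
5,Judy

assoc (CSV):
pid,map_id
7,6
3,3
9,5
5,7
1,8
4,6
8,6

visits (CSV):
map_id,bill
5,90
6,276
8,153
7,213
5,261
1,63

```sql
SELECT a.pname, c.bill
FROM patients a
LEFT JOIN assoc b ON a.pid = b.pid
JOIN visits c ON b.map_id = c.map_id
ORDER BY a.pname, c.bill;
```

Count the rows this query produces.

Step 1 — a LEFT JOIN b on pid → 6 row(s).
Then INNER JOIN `visits c` on map_id: keep only rows whose b.map_id appears in c.
Result: 8 row(s).

8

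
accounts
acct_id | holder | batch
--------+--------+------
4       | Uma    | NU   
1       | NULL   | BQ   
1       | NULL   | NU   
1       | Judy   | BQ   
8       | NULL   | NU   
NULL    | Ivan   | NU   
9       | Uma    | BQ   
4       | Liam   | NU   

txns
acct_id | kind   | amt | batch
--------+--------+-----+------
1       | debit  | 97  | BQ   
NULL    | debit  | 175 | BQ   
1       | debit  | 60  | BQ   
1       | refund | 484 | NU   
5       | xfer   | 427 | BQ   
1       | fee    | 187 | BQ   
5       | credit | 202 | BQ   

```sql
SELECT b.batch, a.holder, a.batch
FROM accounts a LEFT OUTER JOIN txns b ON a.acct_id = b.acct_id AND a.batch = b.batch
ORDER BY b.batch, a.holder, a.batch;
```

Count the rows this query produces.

12

LEFT JOIN keeps every row from `accounts`; unmatched rows get NULL for `txns`'s columns.
Matching on a.acct_id = b.acct_id AND a.batch = b.batch. A NULL in a compared column never satisfies the condition.
Matched pairs: 7; unmatched a rows kept: 5.
Total: 7 matched + 5 padded = 12 rows.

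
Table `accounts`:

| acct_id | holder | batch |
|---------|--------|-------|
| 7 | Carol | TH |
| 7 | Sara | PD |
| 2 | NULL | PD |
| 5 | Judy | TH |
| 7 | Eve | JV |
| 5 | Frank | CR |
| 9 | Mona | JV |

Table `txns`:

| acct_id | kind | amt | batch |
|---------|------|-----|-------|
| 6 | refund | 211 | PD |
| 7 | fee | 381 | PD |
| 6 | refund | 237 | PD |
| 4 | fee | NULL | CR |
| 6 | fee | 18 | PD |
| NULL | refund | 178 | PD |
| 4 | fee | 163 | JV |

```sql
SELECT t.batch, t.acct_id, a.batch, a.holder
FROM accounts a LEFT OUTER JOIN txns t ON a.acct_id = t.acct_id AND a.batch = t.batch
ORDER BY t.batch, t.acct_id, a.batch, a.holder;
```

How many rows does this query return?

LEFT JOIN keeps every row from `accounts`; unmatched rows get NULL for `txns`'s columns.
Matching on a.acct_id = t.acct_id AND a.batch = t.batch. A NULL in a compared column never satisfies the condition.
- a (acct_id=7, batch=TH) has no partner → padded with NULL.
- a (acct_id=7, batch=PD) pairs with 1 row(s) of t.
- a (acct_id=2, batch=PD) has no partner → padded with NULL.
- a (acct_id=5, batch=TH) has no partner → padded with NULL.
- a (acct_id=7, batch=JV) has no partner → padded with NULL.
- a (acct_id=5, batch=CR) has no partner → padded with NULL.
- a (acct_id=9, batch=JV) has no partner → padded with NULL.
Total: 1 matched + 6 padded = 7 rows.

7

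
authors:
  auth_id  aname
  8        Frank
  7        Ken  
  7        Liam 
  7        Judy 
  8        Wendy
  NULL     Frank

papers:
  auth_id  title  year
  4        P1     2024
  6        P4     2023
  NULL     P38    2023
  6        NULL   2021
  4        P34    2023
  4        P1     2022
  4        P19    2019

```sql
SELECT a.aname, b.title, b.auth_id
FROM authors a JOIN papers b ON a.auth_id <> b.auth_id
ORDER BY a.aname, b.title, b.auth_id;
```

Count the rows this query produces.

INNER JOIN keeps only pairs where the ON condition holds.
Matching on a.auth_id <> b.auth_id. A NULL in a compared column never satisfies the condition.
- a[0] auth_id=8 → 6 match(es) in b → 6 row(s).
- a[1] auth_id=7 → 6 match(es) in b → 6 row(s).
- a[2] auth_id=7 → 6 match(es) in b → 6 row(s).
- a[3] auth_id=7 → 6 match(es) in b → 6 row(s).
- a[4] auth_id=8 → 6 match(es) in b → 6 row(s).
- a[5] auth_id=NULL → no match; dropped.
Total: 30 rows.

30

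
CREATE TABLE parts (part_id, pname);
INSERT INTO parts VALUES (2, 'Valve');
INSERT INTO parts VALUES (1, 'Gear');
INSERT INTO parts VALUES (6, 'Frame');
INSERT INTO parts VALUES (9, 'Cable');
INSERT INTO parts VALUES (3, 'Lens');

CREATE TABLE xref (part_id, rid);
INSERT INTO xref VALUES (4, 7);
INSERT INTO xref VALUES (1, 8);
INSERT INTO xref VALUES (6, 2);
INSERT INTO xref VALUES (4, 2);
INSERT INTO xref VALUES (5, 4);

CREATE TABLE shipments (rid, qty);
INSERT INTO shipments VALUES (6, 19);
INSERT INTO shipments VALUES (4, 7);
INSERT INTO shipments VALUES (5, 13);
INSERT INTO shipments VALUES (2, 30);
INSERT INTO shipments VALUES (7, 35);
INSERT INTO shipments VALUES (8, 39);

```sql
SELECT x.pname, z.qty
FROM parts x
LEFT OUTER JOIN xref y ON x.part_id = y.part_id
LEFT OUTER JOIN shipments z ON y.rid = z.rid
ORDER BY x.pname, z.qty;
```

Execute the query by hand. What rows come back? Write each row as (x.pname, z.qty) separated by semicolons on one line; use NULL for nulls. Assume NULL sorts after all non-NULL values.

Step 1 — x LEFT JOIN y on part_id → 5 row(s).
Then LEFT JOIN `shipments z` on rid: each of those 5 rows is kept; rows whose y.rid has no match in z get NULL for z's columns.

(Cable, NULL); (Frame, 30); (Gear, 39); (Lens, NULL); (Valve, NULL)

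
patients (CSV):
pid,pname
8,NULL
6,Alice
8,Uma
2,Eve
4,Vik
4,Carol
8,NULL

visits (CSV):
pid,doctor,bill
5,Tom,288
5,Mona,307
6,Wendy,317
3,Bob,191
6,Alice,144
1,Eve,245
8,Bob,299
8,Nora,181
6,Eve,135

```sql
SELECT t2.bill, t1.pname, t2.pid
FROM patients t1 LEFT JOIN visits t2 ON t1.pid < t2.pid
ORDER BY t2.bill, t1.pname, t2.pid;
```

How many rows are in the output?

LEFT JOIN keeps every row from `patients`; unmatched rows get NULL for `visits`'s columns.
Matching on t1.pid < t2.pid.
Matched pairs: 24; unmatched t1 rows kept: 3.
Total: 24 matched + 3 padded = 27 rows.

27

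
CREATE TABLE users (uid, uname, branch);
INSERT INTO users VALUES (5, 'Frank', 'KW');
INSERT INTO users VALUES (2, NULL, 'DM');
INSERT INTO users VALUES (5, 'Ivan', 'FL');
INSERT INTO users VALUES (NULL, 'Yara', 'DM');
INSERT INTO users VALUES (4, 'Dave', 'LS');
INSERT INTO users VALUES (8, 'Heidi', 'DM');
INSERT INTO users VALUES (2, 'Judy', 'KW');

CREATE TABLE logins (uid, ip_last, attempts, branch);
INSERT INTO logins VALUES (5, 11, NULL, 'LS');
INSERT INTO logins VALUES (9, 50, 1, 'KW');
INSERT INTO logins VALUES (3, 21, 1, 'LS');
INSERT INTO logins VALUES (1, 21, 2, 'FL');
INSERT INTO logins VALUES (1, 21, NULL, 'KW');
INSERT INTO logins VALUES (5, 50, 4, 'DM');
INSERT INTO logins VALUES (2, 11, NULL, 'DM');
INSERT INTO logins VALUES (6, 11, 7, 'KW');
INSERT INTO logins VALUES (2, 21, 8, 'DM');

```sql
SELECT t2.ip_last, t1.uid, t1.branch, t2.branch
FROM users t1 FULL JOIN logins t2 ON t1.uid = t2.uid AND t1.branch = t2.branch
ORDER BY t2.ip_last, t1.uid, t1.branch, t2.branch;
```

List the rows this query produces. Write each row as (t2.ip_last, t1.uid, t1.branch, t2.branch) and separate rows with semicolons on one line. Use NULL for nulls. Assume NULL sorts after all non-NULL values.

FULL OUTER JOIN keeps every row from both sides; unmatched rows get NULL for the other side's columns.
Matching on t1.uid = t2.uid AND t1.branch = t2.branch. A NULL in a compared column never satisfies the condition.
- t1 (uid=5, branch=KW) has no partner → padded with NULL.
- t1 (uid=2, branch=DM) pairs with 2 row(s) of t2.
- t1 (uid=5, branch=FL) has no partner → padded with NULL.
- t1 (uid=NULL, branch=DM) has no partner → padded with NULL.
- t1 (uid=4, branch=LS) has no partner → padded with NULL.
- t1 (uid=8, branch=DM) has no partner → padded with NULL.
- t1 (uid=2, branch=KW) has no partner → padded with NULL.
- 7 row(s) from t2 found no t1 partner → padded with NULL.

(11, 2, DM, DM); (11, NULL, NULL, KW); (11, NULL, NULL, LS); (21, 2, DM, DM); (21, NULL, NULL, FL); (21, NULL, NULL, KW); (21, NULL, NULL, LS); (50, NULL, NULL, DM); (50, NULL, NULL, KW); (NULL, 2, KW, NULL); (NULL, 4, LS, NULL); (NULL, 5, FL, NULL); (NULL, 5, KW, NULL); (NULL, 8, DM, NULL); (NULL, NULL, DM, NULL)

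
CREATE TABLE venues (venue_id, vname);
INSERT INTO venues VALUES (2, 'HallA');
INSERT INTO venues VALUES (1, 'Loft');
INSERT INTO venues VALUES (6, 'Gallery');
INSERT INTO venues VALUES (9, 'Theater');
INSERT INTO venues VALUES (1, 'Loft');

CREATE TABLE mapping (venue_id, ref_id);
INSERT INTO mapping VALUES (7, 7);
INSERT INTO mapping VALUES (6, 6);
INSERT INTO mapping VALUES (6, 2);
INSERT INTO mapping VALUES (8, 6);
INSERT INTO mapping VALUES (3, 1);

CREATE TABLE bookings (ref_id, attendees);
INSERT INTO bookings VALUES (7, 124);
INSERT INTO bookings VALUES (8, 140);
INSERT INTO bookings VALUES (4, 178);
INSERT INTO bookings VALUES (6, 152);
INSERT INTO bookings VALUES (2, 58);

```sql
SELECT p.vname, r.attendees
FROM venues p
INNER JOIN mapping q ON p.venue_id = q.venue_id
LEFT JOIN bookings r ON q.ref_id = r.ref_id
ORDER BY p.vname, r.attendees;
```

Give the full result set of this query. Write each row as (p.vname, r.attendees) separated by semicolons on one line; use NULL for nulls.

Joins associate left-to-right: venues INNER JOIN mapping on venue_id gives 2 intermediate row(s).
Then LEFT JOIN `bookings r` on ref_id: each of those 2 rows is kept; rows whose q.ref_id has no match in r get NULL for r's columns.

(Gallery, 58); (Gallery, 152)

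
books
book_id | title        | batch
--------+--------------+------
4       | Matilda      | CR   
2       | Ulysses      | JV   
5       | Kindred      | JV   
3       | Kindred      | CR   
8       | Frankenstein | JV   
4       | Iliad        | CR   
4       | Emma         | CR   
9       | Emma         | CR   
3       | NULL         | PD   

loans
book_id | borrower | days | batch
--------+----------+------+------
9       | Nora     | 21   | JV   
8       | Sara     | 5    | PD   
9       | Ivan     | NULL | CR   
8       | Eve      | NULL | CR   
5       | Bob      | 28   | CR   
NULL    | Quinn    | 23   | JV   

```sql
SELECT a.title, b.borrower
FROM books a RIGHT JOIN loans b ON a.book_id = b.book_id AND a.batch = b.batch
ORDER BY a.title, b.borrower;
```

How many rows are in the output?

RIGHT JOIN keeps every row from `loans`; unmatched rows get NULL for `books`'s columns.
Matching on a.book_id = b.book_id AND a.batch = b.batch. A NULL in a compared column never satisfies the condition.
Matched pairs: 1; unmatched b rows kept: 5.
Total: 1 matched + 5 padded = 6 rows.

6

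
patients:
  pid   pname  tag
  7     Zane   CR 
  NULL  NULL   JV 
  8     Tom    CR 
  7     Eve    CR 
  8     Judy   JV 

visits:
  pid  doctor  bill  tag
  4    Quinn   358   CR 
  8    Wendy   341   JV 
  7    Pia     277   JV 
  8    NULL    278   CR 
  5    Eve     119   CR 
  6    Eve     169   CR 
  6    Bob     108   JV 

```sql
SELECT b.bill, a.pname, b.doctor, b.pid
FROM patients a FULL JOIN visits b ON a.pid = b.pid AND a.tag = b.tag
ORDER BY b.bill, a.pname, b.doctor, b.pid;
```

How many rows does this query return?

FULL OUTER JOIN keeps every row from both sides; unmatched rows get NULL for the other side's columns.
Matching on a.pid = b.pid AND a.tag = b.tag. A NULL in a compared column never satisfies the condition.
Matched pairs: 2; unmatched a rows kept: 3; unmatched b rows kept: 5.
Total: 2 matched + 8 padded = 10 rows.

10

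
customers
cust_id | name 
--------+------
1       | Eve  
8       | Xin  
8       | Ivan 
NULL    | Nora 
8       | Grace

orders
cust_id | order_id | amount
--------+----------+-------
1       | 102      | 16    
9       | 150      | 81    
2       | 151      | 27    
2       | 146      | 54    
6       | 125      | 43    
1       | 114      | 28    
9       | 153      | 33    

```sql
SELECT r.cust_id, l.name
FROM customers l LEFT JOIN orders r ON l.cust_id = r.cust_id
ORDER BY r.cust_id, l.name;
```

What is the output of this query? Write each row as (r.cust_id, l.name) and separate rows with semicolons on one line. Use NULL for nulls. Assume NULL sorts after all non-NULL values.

(1, Eve); (1, Eve); (NULL, Grace); (NULL, Ivan); (NULL, Nora); (NULL, Xin)

LEFT JOIN keeps every row from `customers`; unmatched rows get NULL for `orders`'s columns.
Matching on l.cust_id = r.cust_id. A NULL in a compared column never satisfies the condition.
- l[0] cust_id=1 → 2 match(es) in r → 2 row(s).
- l[1] cust_id=8 → no match; kept with NULLs on the r side.
- l[2] cust_id=8 → no match; kept with NULLs on the r side.
- l[3] cust_id=NULL → no match; kept with NULLs on the r side.
- l[4] cust_id=8 → no match; kept with NULLs on the r side.
After projecting and ordering:
r.cust_id | l.name
1 | Eve
1 | Eve
NULL | Grace
NULL | Ivan
NULL | Nora
NULL | Xin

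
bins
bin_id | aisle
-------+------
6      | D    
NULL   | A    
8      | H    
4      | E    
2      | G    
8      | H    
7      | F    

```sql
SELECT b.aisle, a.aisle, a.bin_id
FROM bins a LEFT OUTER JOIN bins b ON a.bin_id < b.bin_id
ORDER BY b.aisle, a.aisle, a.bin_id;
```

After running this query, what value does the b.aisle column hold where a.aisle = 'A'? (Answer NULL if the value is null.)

NULL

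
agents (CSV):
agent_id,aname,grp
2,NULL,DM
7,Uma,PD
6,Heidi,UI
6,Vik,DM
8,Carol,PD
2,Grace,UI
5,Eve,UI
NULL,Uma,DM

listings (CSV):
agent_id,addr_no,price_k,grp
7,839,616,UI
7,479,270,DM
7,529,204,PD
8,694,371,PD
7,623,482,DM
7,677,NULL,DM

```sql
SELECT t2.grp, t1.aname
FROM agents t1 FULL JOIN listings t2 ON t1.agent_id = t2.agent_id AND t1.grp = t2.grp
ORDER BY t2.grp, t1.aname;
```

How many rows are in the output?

FULL OUTER JOIN keeps every row from both sides; unmatched rows get NULL for the other side's columns.
Matching on t1.agent_id = t2.agent_id AND t1.grp = t2.grp. A NULL in a compared column never satisfies the condition.
- agent_id=2, grp=DM: no t2 row matches, row kept with t2 columns NULL.
- agent_id=7, grp=PD: 1 matching t2 row(s), so 1 row(s) emitted.
- agent_id=6, grp=UI: no t2 row matches, row kept with t2 columns NULL.
- agent_id=6, grp=DM: no t2 row matches, row kept with t2 columns NULL.
- agent_id=8, grp=PD: 1 matching t2 row(s), so 1 row(s) emitted.
- agent_id=2, grp=UI: no t2 row matches, row kept with t2 columns NULL.
- agent_id=5, grp=UI: no t2 row matches, row kept with t2 columns NULL.
- agent_id=NULL, grp=DM: no t2 row matches, row kept with t2 columns NULL.
- 4 t2 row(s) had no t1 match → kept, t1 columns NULL.
Total: 2 matched + 10 padded = 12 rows.

12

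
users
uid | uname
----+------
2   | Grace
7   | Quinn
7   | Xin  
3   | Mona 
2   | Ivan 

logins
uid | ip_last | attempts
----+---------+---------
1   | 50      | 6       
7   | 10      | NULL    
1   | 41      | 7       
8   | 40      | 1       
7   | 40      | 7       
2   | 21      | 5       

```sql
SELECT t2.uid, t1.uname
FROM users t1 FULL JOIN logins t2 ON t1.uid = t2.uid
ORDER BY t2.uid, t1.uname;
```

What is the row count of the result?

FULL OUTER JOIN keeps every row from both sides; unmatched rows get NULL for the other side's columns.
Matching on t1.uid = t2.uid.
- uid=2: 1 matching t2 row(s), so 1 row(s) emitted.
- uid=7: 2 matching t2 row(s), so 2 row(s) emitted.
- uid=7: 2 matching t2 row(s), so 2 row(s) emitted.
- uid=3: no t2 row matches, row kept with t2 columns NULL.
- uid=2: 1 matching t2 row(s), so 1 row(s) emitted.
- 3 row(s) from t2 found no t1 partner → padded with NULL.
Total: 6 matched + 4 padded = 10 rows.

10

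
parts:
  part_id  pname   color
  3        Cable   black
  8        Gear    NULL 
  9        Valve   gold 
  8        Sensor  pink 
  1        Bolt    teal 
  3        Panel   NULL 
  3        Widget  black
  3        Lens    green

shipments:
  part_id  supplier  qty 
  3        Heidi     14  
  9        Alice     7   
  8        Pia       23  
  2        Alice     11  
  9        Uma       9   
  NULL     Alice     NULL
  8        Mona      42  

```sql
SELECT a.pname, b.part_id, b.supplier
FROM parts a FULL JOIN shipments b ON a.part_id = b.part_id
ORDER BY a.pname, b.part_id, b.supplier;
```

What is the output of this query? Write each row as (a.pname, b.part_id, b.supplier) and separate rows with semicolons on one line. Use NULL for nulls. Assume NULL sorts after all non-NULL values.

(Bolt, NULL, NULL); (Cable, 3, Heidi); (Gear, 8, Mona); (Gear, 8, Pia); (Lens, 3, Heidi); (Panel, 3, Heidi); (Sensor, 8, Mona); (Sensor, 8, Pia); (Valve, 9, Alice); (Valve, 9, Uma); (Widget, 3, Heidi); (NULL, 2, Alice); (NULL, NULL, Alice)

FULL OUTER JOIN keeps every row from both sides; unmatched rows get NULL for the other side's columns.
Matching on a.part_id = b.part_id. A NULL in a compared column never satisfies the condition.
- part_id=3: 1 matching b row(s), so 1 row(s) emitted.
- part_id=8: 2 matching b row(s), so 2 row(s) emitted.
- part_id=9: 2 matching b row(s), so 2 row(s) emitted.
- part_id=8: 2 matching b row(s), so 2 row(s) emitted.
- part_id=1: no b row matches, row kept with b columns NULL.
- part_id=3: 1 matching b row(s), so 1 row(s) emitted.
- part_id=3: 1 matching b row(s), so 1 row(s) emitted.
- part_id=3: 1 matching b row(s), so 1 row(s) emitted.
- 2 b row(s) had no a match → kept, a columns NULL.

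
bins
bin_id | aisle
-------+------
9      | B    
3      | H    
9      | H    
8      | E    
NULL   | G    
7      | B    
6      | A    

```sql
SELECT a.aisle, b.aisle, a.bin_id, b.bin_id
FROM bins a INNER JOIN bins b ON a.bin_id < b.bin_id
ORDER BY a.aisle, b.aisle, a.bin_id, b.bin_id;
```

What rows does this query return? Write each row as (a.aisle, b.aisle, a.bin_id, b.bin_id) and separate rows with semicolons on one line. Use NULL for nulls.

INNER JOIN keeps only pairs where the ON condition holds.
Matching on a.bin_id < b.bin_id. A NULL in a compared column never satisfies the condition.
- bin_id=9: no matching b row, dropped.
- bin_id=3: 5 matching b row(s), so 5 row(s) emitted.
- bin_id=9: no matching b row, dropped.
- bin_id=8: 2 matching b row(s), so 2 row(s) emitted.
- bin_id=NULL: no matching b row, dropped.
- bin_id=7: 3 matching b row(s), so 3 row(s) emitted.
- bin_id=6: 4 matching b row(s), so 4 row(s) emitted.

(A, B, 6, 7); (A, B, 6, 9); (A, E, 6, 8); (A, H, 6, 9); (B, B, 7, 9); (B, E, 7, 8); (B, H, 7, 9); (E, B, 8, 9); (E, H, 8, 9); (H, A, 3, 6); (H, B, 3, 7); (H, B, 3, 9); (H, E, 3, 8); (H, H, 3, 9)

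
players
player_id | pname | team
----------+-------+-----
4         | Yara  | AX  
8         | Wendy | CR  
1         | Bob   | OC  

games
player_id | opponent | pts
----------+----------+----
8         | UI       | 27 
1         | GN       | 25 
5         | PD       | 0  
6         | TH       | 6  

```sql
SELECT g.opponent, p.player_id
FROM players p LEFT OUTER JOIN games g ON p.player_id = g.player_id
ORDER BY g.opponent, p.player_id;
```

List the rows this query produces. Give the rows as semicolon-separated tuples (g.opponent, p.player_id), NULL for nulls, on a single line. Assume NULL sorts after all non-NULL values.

(GN, 1); (UI, 8); (NULL, 4)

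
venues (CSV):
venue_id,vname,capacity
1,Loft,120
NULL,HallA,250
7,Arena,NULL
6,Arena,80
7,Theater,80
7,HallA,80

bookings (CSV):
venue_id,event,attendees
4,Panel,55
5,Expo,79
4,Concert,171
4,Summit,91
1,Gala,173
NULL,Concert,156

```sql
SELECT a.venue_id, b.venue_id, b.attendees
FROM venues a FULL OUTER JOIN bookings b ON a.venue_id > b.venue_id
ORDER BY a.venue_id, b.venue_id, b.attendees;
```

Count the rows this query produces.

23

FULL OUTER JOIN keeps every row from both sides; unmatched rows get NULL for the other side's columns.
Matching on a.venue_id > b.venue_id. A NULL in a compared column never satisfies the condition.
Matched pairs: 20; unmatched a rows kept: 2; unmatched b rows kept: 1.
Total: 20 matched + 3 padded = 23 rows.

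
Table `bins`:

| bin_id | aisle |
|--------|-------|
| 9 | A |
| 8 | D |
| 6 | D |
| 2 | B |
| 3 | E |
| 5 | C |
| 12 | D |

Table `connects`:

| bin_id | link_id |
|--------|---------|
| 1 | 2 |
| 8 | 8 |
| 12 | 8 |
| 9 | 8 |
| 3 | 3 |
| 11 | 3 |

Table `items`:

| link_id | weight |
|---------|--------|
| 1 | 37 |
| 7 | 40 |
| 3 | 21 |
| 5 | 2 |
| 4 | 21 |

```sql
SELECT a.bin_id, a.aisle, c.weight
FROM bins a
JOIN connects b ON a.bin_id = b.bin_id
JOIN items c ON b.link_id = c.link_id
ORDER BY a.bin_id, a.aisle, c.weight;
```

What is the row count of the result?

1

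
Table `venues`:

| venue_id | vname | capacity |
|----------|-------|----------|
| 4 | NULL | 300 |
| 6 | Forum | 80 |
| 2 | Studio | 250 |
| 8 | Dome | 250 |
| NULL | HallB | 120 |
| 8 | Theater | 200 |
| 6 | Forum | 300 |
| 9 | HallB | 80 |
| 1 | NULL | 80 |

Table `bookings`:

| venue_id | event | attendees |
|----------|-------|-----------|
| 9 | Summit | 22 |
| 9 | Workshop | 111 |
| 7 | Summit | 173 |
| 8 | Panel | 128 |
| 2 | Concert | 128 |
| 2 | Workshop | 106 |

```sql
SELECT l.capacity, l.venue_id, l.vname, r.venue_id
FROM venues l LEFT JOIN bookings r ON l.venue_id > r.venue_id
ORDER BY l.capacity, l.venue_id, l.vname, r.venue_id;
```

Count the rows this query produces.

LEFT JOIN keeps every row from `venues`; unmatched rows get NULL for `bookings`'s columns.
Matching on l.venue_id > r.venue_id. A NULL in a compared column never satisfies the condition.
- venue_id=4: 2 matching r row(s), so 2 row(s) emitted.
- venue_id=6: 2 matching r row(s), so 2 row(s) emitted.
- venue_id=2: no r row matches, row kept with r columns NULL.
- venue_id=8: 3 matching r row(s), so 3 row(s) emitted.
- venue_id=NULL: no r row matches, row kept with r columns NULL.
- venue_id=8: 3 matching r row(s), so 3 row(s) emitted.
- venue_id=6: 2 matching r row(s), so 2 row(s) emitted.
- venue_id=9: 4 matching r row(s), so 4 row(s) emitted.
- venue_id=1: no r row matches, row kept with r columns NULL.
Total: 16 matched + 3 padded = 19 rows.

19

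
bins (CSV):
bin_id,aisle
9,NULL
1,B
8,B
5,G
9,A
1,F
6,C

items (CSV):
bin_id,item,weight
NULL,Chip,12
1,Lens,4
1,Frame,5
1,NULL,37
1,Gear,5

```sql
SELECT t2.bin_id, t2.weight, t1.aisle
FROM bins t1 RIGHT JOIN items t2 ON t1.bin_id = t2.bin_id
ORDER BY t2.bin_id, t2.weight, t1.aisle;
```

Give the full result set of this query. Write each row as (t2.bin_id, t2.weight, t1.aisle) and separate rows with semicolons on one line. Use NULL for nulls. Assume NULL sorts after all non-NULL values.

RIGHT JOIN keeps every row from `items`; unmatched rows get NULL for `bins`'s columns.
Matching on t1.bin_id = t2.bin_id. A NULL in a compared column never satisfies the condition.
- t1[0] bin_id=9 → no match.
- t1[1] bin_id=1 → 4 match(es) in t2 → 4 row(s).
- t1[2] bin_id=8 → no match.
- t1[3] bin_id=5 → no match.
- t1[4] bin_id=9 → no match.
- t1[5] bin_id=1 → 4 match(es) in t2 → 4 row(s).
- t1[6] bin_id=6 → no match.
- plus 1 unmatched t2 row(s), each kept with NULL t1 columns.
After projecting and ordering:
t2.bin_id | t2.weight | t1.aisle
1 | 4 | B
1 | 4 | F
1 | 5 | B
1 | 5 | B
1 | 5 | F
1 | 5 | F
1 | 37 | B
1 | 37 | F
NULL | 12 | NULL

(1, 4, B); (1, 4, F); (1, 5, B); (1, 5, B); (1, 5, F); (1, 5, F); (1, 37, B); (1, 37, F); (NULL, 12, NULL)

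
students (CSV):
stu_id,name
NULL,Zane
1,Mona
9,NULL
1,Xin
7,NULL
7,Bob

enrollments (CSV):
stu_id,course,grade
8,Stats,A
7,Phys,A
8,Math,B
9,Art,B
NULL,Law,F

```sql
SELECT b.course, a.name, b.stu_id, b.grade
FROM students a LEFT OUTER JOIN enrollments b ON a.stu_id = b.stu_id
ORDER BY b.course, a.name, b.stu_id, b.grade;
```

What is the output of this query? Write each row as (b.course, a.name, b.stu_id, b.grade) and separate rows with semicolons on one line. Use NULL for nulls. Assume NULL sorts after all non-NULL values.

(Art, NULL, 9, B); (Phys, Bob, 7, A); (Phys, NULL, 7, A); (NULL, Mona, NULL, NULL); (NULL, Xin, NULL, NULL); (NULL, Zane, NULL, NULL)

LEFT JOIN keeps every row from `students`; unmatched rows get NULL for `enrollments`'s columns.
Matching on a.stu_id = b.stu_id. A NULL in a compared column never satisfies the condition.
Matched pairs: 3; unmatched a rows kept: 3.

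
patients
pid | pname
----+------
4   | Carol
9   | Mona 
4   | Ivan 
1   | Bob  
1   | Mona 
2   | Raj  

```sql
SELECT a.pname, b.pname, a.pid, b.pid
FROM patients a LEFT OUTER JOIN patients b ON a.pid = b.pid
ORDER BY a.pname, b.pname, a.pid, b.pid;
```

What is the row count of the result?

LEFT JOIN keeps every row from `patients a`; unmatched rows get NULL for `patients b`'s columns.
Matching on a.pid = b.pid.
Matched pairs: 10; unmatched a rows kept: 0.
Total: 10 rows.

10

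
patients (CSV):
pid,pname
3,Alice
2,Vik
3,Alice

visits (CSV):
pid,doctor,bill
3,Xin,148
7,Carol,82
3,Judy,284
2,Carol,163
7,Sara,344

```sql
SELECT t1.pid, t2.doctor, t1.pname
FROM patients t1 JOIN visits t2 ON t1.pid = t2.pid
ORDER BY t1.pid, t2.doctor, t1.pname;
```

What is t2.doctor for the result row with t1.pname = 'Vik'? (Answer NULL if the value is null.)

Carol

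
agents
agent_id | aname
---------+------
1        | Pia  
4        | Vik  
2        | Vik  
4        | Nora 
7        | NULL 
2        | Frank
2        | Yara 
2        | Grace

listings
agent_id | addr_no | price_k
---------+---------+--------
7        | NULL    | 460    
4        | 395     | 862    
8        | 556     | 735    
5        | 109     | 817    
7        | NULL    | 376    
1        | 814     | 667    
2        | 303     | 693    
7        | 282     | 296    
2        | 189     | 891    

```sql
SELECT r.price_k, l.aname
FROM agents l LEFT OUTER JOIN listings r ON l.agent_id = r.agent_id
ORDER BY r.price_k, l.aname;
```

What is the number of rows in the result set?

LEFT JOIN keeps every row from `agents`; unmatched rows get NULL for `listings`'s columns.
Matching on l.agent_id = r.agent_id.
- l[0] agent_id=1 → 1 match(es) in r → 1 row(s).
- l[1] agent_id=4 → 1 match(es) in r → 1 row(s).
- l[2] agent_id=2 → 2 match(es) in r → 2 row(s).
- l[3] agent_id=4 → 1 match(es) in r → 1 row(s).
- l[4] agent_id=7 → 3 match(es) in r → 3 row(s).
- l[5] agent_id=2 → 2 match(es) in r → 2 row(s).
- l[6] agent_id=2 → 2 match(es) in r → 2 row(s).
- l[7] agent_id=2 → 2 match(es) in r → 2 row(s).
Total: 14 rows.

14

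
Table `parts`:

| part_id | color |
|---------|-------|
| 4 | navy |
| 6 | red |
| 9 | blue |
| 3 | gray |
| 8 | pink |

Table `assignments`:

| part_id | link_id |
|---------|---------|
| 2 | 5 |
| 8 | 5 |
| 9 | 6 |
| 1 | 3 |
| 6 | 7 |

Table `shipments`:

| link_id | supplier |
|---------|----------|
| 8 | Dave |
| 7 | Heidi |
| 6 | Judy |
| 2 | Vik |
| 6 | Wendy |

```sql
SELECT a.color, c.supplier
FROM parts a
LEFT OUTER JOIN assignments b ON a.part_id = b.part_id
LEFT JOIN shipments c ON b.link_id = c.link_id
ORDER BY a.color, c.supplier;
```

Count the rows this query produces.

6

Joins associate left-to-right: parts LEFT JOIN assignments on part_id gives 5 intermediate row(s).
Then LEFT JOIN `shipments c` on link_id: each of those 5 rows is kept; rows whose b.link_id has no match in c get NULL for c's columns.
Result: 6 row(s).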